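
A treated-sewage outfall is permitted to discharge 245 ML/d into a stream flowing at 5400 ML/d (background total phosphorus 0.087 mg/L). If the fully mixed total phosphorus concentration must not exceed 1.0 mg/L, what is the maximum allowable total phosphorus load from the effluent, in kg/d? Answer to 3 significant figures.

5180 kg/d

Mass balance at the limit: 5400·0.08700 + 245.0·Cₑ = 5645·1.0 → Cₑ = 21.12 mg/L.
245.0 ML/d = 2.836 m³/s. Load = 2.836 m³/s × 21.12 g/m³ × 86 400 s/d = 5175 kg/d.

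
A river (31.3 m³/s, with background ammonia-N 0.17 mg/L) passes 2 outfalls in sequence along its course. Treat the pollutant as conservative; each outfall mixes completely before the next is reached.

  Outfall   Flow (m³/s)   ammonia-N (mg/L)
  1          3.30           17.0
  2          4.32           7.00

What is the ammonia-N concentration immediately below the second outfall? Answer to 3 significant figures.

2.36 mg/L

Outfall 1: combined Q = 34.60 m³/s; C = (31.30·0.1700 + 3.300·17.00)/34.60 = 1.775 mg/L.
Outfall 2: combined Q = 38.92 m³/s; C = (34.60·1.775 + 4.320·7.000)/38.92 = 2.355 mg/L.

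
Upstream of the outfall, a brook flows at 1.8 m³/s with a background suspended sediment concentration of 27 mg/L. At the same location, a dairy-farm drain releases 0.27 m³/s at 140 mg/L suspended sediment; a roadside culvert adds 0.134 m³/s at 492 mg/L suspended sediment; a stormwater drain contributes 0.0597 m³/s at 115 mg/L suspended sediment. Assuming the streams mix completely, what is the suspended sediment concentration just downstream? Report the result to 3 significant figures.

Mass balance: C = (1.800·27.00 + 0.2700·140.0 + 0.1340·492.0 + 0.05970·115.0) / 2.264 = 159.2/2.264 = 70.32 mg/L.

70.3 mg/L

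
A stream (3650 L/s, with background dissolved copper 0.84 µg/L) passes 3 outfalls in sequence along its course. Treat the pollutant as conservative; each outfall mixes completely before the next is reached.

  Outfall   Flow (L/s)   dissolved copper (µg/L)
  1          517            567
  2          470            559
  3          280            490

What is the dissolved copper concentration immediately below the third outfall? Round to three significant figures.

142 µg/L

Outfall 1: combined Q = 4167 L/s; C = (3650·0.8400 + 517.0·567.0)/4167 = 71.08 µg/L.
Outfall 2: combined Q = 4637 L/s; C = (4167·71.08 + 470.0·559.0)/4637 = 120.5 µg/L.
Outfall 3: combined Q = 4917 L/s; C = (4637·120.5 + 280.0·490.0)/4917 = 141.6 µg/L.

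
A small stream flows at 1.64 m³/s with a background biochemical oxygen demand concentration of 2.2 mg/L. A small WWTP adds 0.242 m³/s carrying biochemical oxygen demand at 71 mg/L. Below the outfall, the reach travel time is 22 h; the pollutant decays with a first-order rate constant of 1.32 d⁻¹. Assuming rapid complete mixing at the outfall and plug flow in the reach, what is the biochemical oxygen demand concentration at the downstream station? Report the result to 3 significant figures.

Mass balance: C = (1.640·2.200 + 0.2420·71.00) / 1.882 = 20.79/1.882 = 11.05 mg/L.
After decay, C = 11.05 × e^(−kt) = 11.05 × 0.2982 = 3.294 mg/L.

3.29 mg/L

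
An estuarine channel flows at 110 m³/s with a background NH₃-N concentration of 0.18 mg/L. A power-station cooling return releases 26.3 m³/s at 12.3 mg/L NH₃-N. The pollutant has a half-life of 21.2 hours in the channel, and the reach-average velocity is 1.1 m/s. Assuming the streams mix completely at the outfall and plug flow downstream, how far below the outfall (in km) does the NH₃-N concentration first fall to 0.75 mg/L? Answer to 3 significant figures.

147 km

Mass balance: C = (110.0·0.1800 + 26.30·12.30) / 136.3 = 343.3/136.3 = 2.519 mg/L.
Half-life 21.2 h → k = ln 2 / 21.2 = 0.03270 h⁻¹ = 0.7847 d⁻¹.
Set 2.519·exp(−k·t) = 0.75 → t = ln(2.519/0.75)/k = 133400 s = 37.05 h.
Distance = v·t = 1.1·133400 = 146700 m = 146.7 km.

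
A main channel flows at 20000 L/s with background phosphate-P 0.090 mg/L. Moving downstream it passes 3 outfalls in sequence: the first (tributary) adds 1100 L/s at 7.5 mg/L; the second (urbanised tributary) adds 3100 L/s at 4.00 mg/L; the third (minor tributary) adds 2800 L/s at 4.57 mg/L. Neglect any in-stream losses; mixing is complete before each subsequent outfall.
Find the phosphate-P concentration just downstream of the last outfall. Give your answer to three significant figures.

Below outfall 1: Q → 21100 L/s, C = (20000·0.09000 + 1100·7.500)/21100 = 0.4763 mg/L.
Below outfall 2: Q → 24200 L/s, C = (21100·0.4763 + 3100·4.000)/24200 = 0.9277 mg/L.
Below outfall 3: Q → 27000 L/s, C = (24200·0.9277 + 2800·4.570)/27000 = 1.305 mg/L.

1.31 mg/L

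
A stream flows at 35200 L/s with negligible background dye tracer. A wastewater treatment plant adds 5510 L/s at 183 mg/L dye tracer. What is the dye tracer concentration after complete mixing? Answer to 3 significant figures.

24.8 mg/L

Mixed concentration C = ΣQC/ΣQ = (35200·0 + 5510·183.0) / 40710 = 1008000/40710 = 24.77 mg/L.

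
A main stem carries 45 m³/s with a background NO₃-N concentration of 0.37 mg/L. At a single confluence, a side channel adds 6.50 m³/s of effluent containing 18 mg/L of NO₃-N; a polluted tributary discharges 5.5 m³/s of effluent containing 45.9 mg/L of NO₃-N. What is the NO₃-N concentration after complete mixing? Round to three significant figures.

Mass balance: C = (45.00·0.3700 + 6.500·18.00 + 5.500·45.90) / 57.00 = 386.1/57.00 = 6.774 mg/L.

6.77 mg/L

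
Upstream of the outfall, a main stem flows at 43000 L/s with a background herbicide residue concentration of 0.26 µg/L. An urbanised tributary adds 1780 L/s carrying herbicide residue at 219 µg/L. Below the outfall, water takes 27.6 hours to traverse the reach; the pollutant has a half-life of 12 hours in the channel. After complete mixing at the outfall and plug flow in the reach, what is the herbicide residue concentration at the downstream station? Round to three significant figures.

1.82 µg/L

Conservation of mass: C = (43000·0.2600 + 1780·219.0) / 44780 = 401000/44780 = 8.955 µg/L.
Half-life 12 h → k = ln 2 / 12 = 0.05776 h⁻¹ = 1.386 d⁻¹.
Applying C = C₀e^(−kt): 8.955 × 0.2031 = 1.818 µg/L.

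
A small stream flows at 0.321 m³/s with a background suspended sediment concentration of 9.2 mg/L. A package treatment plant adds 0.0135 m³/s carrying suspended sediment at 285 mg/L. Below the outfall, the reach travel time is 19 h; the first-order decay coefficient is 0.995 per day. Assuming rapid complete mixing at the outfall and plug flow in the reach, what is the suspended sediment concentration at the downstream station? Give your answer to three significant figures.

Mass balance: C = (0.3210·9.200 + 0.01350·285.0) / 0.3345 = 6.801/0.3345 = 20.33 mg/L.
Decay over the reach: 20.33·exp(−kt) = 20.33·0.4549 = 9.248 mg/L.

9.25 mg/L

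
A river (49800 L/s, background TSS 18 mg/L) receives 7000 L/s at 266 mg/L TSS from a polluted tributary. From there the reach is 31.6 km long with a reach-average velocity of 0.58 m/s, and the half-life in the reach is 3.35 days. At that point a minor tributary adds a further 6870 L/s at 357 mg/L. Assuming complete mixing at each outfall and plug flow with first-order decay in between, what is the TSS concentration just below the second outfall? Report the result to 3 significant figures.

After mixing, C = (49800·18.00 + 7000·266.0) / 56800 = 2758000/56800 = 48.56 mg/L; combined flow 56800 L/s.
Travel time t = 31.6·1000 / 0.58 = 54480 s = 15.13 h.
Half-life 3.35 d → k = ln 2 / 3.35 = 0.2069 d⁻¹.
After decay, C = 48.56 × e^(−kt) = 48.56 × 0.8777 = 42.62 mg/L.
At the second outfall, C = (56800·42.62 + 6870·357.0) / (56800 + 6870) = 76.54 mg/L.

76.5 mg/L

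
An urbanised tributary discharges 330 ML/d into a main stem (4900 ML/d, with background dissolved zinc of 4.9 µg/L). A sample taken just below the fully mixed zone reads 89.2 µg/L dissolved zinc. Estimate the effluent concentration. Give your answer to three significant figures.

Mass balance: 4900·4.900 + 330.0·Cₑ = 5230·89.20
→ Cₑ = (5230·89.20 − 4900·4.900) / 330.0 = 1341 µg/L.

1340 µg/L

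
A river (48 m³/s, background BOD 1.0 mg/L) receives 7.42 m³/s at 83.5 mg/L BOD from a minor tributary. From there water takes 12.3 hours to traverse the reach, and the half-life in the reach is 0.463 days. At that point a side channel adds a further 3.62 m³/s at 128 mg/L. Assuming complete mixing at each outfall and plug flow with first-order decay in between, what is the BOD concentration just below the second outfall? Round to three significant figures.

13.1 mg/L

Flow-weighted average: C = (48.00·1.000 + 7.420·83.50) / 55.42 = 667.6/55.42 = 12.05 mg/L; combined flow 55.42 m³/s.
Half-life 0.463 d → k = ln 2 / 0.463 = 1.497 d⁻¹.
First-order decay: C = 12.05·exp(−k·t) = 12.05·0.4643 = 5.593 mg/L.
Second outfall: C = (55.42·5.593 + 3.620·128.0)/59.04 = 13.10 mg/L.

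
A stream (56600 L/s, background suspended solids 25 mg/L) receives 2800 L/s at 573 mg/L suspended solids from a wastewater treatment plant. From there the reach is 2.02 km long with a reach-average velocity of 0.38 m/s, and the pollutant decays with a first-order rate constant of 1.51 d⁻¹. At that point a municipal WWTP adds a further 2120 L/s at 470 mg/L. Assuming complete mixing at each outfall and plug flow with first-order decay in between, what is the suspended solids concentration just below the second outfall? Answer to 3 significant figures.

Mass balance: C = (56600·25.00 + 2800·573.0) / 59400 = 3019000/59400 = 50.83 mg/L; combined flow 59400 L/s.
Travel time t = 2.02·1000 / 0.38 = 5316 s = 1.477 h.
Applying C = C₀e^(−kt): 50.83 × 0.9113 = 46.32 mg/L.
Second outfall: C = (59400·46.32 + 2120·470.0)/61520 = 60.92 mg/L.

60.9 mg/L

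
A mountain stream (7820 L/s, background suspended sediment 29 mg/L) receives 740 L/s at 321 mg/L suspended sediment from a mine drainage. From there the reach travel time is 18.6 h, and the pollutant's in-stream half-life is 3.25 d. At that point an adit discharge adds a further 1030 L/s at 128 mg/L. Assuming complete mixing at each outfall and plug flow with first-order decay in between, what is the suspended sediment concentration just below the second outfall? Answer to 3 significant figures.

Mixed concentration C = ΣQC/ΣQ = (7820·29.00 + 740.0·321.0) / 8560 = 464300/8560 = 54.24 mg/L; combined flow 8560 L/s.
Half-life 3.25 d → k = ln 2 / 3.25 = 0.2133 d⁻¹.
Decay over the reach: 54.24·exp(−kt) = 54.24·0.8476 = 45.98 mg/L.
Second outfall: C = (8560·45.98 + 1030·128.0)/9590 = 54.79 mg/L.

54.8 mg/L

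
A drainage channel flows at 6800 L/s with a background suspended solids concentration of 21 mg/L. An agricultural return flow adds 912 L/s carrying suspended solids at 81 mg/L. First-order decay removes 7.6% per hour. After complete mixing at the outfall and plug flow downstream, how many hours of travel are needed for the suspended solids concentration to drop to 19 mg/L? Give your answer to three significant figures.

Flow-weighted average: C = (6800·21.00 + 912.0·81.00) / 7712 = 216700/7712 = 28.10 mg/L.
7.6%/h lost → k = −ln(1 − 0.076) = 0.07904 h⁻¹.
28.10·exp(−k·t) = 19 → t = ln(28.10/19)/k = 17820 s = 4.949 h.

4.95 h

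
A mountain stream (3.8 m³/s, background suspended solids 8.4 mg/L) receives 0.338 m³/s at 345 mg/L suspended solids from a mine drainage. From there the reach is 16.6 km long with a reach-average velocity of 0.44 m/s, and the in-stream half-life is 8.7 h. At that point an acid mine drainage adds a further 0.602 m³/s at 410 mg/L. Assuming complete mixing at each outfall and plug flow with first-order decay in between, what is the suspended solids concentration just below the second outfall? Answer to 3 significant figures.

65.7 mg/L

Conservation of mass: C = (3.800·8.400 + 0.3380·345.0) / 4.138 = 148.5/4.138 = 35.89 mg/L; combined flow 4.138 m³/s.
Travel time t = 16.6·1000 / 0.44 = 37730 s = 10.48 h.
Half-life 8.7 h → k = ln 2 / 8.7 = 0.07967 h⁻¹ = 1.912 d⁻¹.
Applying C = C₀e^(−kt): 35.89 × 0.4339 = 15.57 mg/L.
At the second outfall, C = (4.138·15.57 + 0.6020·410.0) / (4.138 + 0.6020) = 65.67 mg/L.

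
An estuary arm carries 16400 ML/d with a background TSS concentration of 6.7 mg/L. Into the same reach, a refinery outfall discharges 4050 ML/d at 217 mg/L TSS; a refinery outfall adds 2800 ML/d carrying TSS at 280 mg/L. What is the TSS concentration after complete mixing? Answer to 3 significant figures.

76.2 mg/L

Flow-weighted average: C = (16400·6.700 + 4050·217.0 + 2800·280.0) / 23250 = 1773000/23250 = 76.25 mg/L.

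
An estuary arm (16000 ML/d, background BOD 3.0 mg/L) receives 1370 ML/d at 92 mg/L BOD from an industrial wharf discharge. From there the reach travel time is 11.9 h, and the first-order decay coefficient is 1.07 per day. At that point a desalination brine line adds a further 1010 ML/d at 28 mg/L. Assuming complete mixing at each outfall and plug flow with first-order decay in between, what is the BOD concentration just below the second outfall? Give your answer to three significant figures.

7.11 mg/L

Flow-weighted average: C = (16000·3.000 + 1370·92.00) / 17370 = 174000/17370 = 10.02 mg/L; combined flow 17370 ML/d.
Decay over the reach: 10.02·exp(−kt) = 10.02·0.5883 = 5.894 mg/L.
Second outfall: C = (17370·5.894 + 1010·28.00)/18380 = 7.109 mg/L.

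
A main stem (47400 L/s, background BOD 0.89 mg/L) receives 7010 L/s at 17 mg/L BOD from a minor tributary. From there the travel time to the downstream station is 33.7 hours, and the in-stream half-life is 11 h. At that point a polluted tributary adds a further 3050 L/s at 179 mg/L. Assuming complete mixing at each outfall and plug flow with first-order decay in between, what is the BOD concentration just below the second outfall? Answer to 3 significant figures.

After mixing, C = (47400·0.8900 + 7010·17.00) / 54410 = 161400/54410 = 2.966 mg/L; combined flow 54410 L/s.
Half-life 11 h → k = ln 2 / 11 = 0.06301 h⁻¹ = 1.512 d⁻¹.
First-order decay: C = 2.966·exp(−k·t) = 2.966·0.1196 = 0.3547 mg/L.
Second outfall: C = (54410·0.3547 + 3050·179.0)/57460 = 9.837 mg/L.

9.84 mg/L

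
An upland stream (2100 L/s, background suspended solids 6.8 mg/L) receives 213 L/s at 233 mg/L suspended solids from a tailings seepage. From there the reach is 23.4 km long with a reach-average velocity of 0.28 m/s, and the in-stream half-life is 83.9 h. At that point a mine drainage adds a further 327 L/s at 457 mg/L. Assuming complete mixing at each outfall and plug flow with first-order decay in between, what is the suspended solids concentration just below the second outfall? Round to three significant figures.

Mixed concentration C = ΣQC/ΣQ = (2100·6.800 + 213.0·233.0) / 2313 = 63910/2313 = 27.63 mg/L; combined flow 2313 L/s.
Travel time t = 23.4·1000 / 0.28 = 83570 s = 23.21 h.
Half-life 83.9 h → k = ln 2 / 83.9 = 0.008262 h⁻¹ = 0.1983 d⁻¹.
Applying C = C₀e^(−kt): 27.63 × 0.8255 = 22.81 mg/L.
At the second outfall, C = (2313·22.81 + 327.0·457.0) / (2313 + 327.0) = 76.59 mg/L.

76.6 mg/L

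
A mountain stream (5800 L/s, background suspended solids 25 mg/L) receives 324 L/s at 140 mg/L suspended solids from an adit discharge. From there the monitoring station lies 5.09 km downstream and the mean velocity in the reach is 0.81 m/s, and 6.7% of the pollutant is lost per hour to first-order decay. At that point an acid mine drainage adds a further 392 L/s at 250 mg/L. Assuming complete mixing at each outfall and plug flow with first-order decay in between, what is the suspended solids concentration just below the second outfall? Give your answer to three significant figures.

40.9 mg/L

Mixed concentration C = ΣQC/ΣQ = (5800·25.00 + 324.0·140.0) / 6124 = 190400/6124 = 31.08 mg/L; combined flow 6124 L/s.
Travel time t = 5.09·1000 / 0.81 = 6284 s = 1.746 h.
6.7%/h lost → k = −ln(1 − 0.067) = 0.06935 h⁻¹.
Applying C = C₀e^(−kt): 31.08 × 0.8860 = 27.54 mg/L.
Second outfall: C = (6124·27.54 + 392.0·250.0)/6516 = 40.92 mg/L.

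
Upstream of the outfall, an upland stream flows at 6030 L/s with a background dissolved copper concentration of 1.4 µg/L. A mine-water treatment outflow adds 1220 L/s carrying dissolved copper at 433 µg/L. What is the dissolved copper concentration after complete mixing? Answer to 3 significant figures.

74.0 µg/L

Flow-weighted average: C = (6030·1.400 + 1220·433.0) / 7250 = 536700/7250 = 74.03 µg/L.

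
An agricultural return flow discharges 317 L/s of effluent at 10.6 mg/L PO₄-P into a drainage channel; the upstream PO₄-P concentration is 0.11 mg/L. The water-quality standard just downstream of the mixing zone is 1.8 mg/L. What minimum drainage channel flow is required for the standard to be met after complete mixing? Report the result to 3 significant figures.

1650 L/s

Set C_mix = 1.8: (Q·0.1100 + 317.0·10.60) / (Q + 317.0) = 1.8
→ Q = 317.0·(10.60 − 1.8)/(1.8 − 0.1100) = 1651 L/s.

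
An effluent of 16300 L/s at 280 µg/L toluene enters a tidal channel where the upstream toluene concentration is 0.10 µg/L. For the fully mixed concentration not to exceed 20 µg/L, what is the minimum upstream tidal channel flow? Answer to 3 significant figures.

213000 L/s

Set C_mix = 20: (Q·0.1000 + 16300·280.0) / (Q + 16300) = 20
→ Q = 16300·(280.0 − 20)/(20 − 0.1000) = 213000 L/s.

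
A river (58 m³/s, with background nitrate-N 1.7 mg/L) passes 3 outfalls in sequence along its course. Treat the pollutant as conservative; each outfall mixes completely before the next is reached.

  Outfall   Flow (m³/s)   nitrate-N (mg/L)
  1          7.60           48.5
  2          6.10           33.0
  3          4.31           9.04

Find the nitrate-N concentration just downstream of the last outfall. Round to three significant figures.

9.31 mg/L

After outfall 1: Q = 58.00 + 7.600 = 65.60 m³/s; C = (58.00·1.700 + 7.600·48.50)/65.60 = 7.122 mg/L.
After outfall 2: Q = 65.60 + 6.100 = 71.70 m³/s; C = (65.60·7.122 + 6.100·33.00)/71.70 = 9.324 mg/L.
After outfall 3: Q = 71.70 + 4.310 = 76.01 m³/s; C = (71.70·9.324 + 4.310·9.040)/76.01 = 9.307 mg/L.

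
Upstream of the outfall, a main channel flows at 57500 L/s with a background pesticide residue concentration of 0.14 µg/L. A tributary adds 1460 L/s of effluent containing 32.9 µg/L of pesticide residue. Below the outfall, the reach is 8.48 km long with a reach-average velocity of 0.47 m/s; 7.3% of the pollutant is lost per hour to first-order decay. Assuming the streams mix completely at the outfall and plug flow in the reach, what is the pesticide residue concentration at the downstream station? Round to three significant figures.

0.651 µg/L

Flow-weighted average: C = (57500·0.1400 + 1460·32.90) / 58960 = 56080/58960 = 0.9512 µg/L.
Travel time t = 8.48·1000 / 0.47 = 18040 s = 5.012 h.
7.3%/h lost → k = −ln(1 − 0.073) = 0.07580 h⁻¹.
After decay, C = 0.9512 × e^(−kt) = 0.9512 × 0.6839 = 0.6506 µg/L.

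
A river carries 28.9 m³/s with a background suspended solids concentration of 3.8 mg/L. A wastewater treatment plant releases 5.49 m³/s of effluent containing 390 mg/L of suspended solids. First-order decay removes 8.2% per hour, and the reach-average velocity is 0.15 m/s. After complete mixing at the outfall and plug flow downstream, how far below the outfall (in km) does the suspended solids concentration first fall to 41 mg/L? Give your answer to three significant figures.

2.95 km

After mixing, C = (28.90·3.800 + 5.490·390.0) / 34.39 = 2251/34.39 = 65.45 mg/L.
8.2%/h lost → k = −ln(1 − 0.082) = 0.08556 h⁻¹.
Set 65.45·exp(−k·t) = 41 → t = ln(65.45/41)/k = 19680 s = 5.467 h.
Distance = v·t = 0.15·19680 = 2952 m = 2.952 km.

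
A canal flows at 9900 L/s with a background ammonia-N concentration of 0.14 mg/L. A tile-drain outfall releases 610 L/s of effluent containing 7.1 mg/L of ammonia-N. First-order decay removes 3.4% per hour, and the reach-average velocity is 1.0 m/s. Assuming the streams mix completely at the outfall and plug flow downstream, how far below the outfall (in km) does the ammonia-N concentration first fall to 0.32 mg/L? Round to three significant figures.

55.2 km

Mixed concentration C = ΣQC/ΣQ = (9900·0.1400 + 610.0·7.100) / 10510 = 5717/10510 = 0.5440 mg/L.
3.4%/h lost → k = −ln(1 − 0.034) = 0.03459 h⁻¹.
Set 0.5440·exp(−k·t) = 0.32 → t = ln(0.5440/0.32)/k = 55220 s = 15.34 h.
Distance = v·t = 1.0·55220 = 55220 m = 55.22 km.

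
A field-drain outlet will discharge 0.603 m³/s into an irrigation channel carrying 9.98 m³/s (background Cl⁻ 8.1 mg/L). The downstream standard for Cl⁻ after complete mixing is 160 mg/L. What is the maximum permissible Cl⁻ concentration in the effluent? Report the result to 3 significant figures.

At the limit, (Qr·Cr + Qe·Cₑ)/(Qr + Qe) = 160:
Cₑ = (10.58·160 − 9.980·8.100) / 0.6030 = 2674 mg/L.

2670 mg/L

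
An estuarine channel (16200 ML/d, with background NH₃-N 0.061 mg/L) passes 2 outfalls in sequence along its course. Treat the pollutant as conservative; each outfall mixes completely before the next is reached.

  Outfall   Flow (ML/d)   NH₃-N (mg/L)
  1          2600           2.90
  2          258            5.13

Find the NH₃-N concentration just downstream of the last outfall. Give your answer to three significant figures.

Outfall 1: combined Q = 18800 ML/d; C = (16200·0.06100 + 2600·2.900)/18800 = 0.4536 mg/L.
Outfall 2: combined Q = 19060 ML/d; C = (18800·0.4536 + 258.0·5.130)/19060 = 0.5169 mg/L.

0.517 mg/L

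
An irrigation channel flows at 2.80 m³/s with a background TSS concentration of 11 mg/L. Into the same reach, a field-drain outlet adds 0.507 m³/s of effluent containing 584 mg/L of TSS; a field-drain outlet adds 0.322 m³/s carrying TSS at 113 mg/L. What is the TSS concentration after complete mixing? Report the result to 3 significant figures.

Mass balance: C = (2.800·11.00 + 0.5070·584.0 + 0.3220·113.0) / 3.629 = 363.3/3.629 = 100.1 mg/L.

100 mg/L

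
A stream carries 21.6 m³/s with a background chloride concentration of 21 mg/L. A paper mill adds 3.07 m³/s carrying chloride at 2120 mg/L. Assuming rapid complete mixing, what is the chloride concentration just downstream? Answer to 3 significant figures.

282 mg/L

Flow-weighted average: C = (21.60·21.00 + 3.070·2120) / 24.67 = 6962/24.67 = 282.2 mg/L.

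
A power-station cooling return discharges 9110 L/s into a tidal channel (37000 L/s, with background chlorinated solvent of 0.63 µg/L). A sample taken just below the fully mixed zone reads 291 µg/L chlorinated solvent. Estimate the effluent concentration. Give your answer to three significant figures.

1470 µg/L

Mass balance: 37000·0.6300 + 9110·Cₑ = 46110·291.0
→ Cₑ = (46110·291.0 − 37000·0.6300) / 9110 = 1470 µg/L.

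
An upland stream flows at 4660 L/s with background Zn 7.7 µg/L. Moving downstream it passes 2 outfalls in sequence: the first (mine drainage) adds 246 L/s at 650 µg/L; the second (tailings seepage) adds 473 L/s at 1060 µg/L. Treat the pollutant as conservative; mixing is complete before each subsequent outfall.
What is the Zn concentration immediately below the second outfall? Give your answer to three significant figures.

130 µg/L

After outfall 1: Q = 4660 + 246.0 = 4906 L/s; C = (4660·7.700 + 246.0·650.0)/4906 = 39.91 µg/L.
After outfall 2: Q = 4906 + 473.0 = 5379 L/s; C = (4906·39.91 + 473.0·1060)/5379 = 129.6 µg/L.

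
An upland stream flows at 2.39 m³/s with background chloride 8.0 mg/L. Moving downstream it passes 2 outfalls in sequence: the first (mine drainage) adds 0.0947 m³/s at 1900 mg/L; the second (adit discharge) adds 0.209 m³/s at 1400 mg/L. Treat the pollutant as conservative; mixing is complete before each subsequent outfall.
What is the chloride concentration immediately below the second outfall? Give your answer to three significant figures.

183 mg/L

After outfall 1: Q = 2.390 + 0.09470 = 2.485 m³/s; C = (2.390·8.000 + 0.09470·1900)/2.485 = 80.11 mg/L.
After outfall 2: Q = 2.485 + 0.2090 = 2.694 m³/s; C = (2.485·80.11 + 0.2090·1400)/2.694 = 182.5 mg/L.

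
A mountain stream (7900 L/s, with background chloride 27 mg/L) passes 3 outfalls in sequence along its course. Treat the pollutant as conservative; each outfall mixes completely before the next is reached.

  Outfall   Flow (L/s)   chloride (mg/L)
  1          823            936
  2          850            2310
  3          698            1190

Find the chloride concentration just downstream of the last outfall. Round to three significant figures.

368 mg/L

Below outfall 1: Q → 8723 L/s, C = (7900·27.00 + 823.0·936.0)/8723 = 112.8 mg/L.
Below outfall 2: Q → 9573 L/s, C = (8723·112.8 + 850.0·2310)/9573 = 307.9 mg/L.
Below outfall 3: Q → 10270 L/s, C = (9573·307.9 + 698.0·1190)/10270 = 367.8 mg/L.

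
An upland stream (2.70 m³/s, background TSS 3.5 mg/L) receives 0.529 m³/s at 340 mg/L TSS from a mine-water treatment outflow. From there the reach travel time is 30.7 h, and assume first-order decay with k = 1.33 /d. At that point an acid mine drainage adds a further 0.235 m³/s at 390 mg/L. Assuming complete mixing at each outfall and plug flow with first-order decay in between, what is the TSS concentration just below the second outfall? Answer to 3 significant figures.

36.4 mg/L

Mixed concentration C = ΣQC/ΣQ = (2.700·3.500 + 0.5290·340.0) / 3.229 = 189.3/3.229 = 58.63 mg/L; combined flow 3.229 m³/s.
After decay, C = 58.63 × e^(−kt) = 58.63 × 0.1824 = 10.70 mg/L.
Second outfall: C = (3.229·10.70 + 0.2350·390.0)/3.464 = 36.43 mg/L.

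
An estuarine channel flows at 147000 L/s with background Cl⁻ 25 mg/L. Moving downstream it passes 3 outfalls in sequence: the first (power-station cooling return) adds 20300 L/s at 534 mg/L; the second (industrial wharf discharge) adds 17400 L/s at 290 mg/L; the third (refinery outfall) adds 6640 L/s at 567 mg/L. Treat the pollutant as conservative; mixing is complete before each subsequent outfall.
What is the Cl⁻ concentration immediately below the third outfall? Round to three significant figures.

Outfall 1: combined Q = 167300 L/s; C = (147000·25.00 + 20300·534.0)/167300 = 86.76 mg/L.
Outfall 2: combined Q = 184700 L/s; C = (167300·86.76 + 17400·290.0)/184700 = 105.9 mg/L.
Outfall 3: combined Q = 191300 L/s; C = (184700·105.9 + 6640·567.0)/191300 = 121.9 mg/L.

122 mg/L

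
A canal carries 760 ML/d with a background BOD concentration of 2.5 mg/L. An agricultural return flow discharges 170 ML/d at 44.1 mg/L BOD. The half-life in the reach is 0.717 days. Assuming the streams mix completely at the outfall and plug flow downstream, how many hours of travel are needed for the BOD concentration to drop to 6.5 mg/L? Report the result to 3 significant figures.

Conservation of mass: C = (760.0·2.500 + 170.0·44.10) / 930.0 = 9397/930.0 = 10.10 mg/L.
Half-life 0.717 d → k = ln 2 / 0.717 = 0.9667 d⁻¹.
10.10·exp(−k·t) = 6.5 → t = ln(10.10/6.5)/k = 39430 s = 10.95 h.

11.0 h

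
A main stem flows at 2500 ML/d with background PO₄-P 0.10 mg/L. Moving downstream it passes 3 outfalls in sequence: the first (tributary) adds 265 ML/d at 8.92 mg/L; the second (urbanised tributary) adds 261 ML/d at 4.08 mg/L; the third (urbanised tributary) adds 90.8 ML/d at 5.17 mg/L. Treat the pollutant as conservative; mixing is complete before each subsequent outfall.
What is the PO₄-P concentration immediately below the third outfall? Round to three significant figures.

Below outfall 1: Q → 2765 ML/d, C = (2500·0.1000 + 265.0·8.920)/2765 = 0.9453 mg/L.
Below outfall 2: Q → 3026 ML/d, C = (2765·0.9453 + 261.0·4.080)/3026 = 1.216 mg/L.
Below outfall 3: Q → 3117 ML/d, C = (3026·1.216 + 90.80·5.170)/3117 = 1.331 mg/L.

1.33 mg/L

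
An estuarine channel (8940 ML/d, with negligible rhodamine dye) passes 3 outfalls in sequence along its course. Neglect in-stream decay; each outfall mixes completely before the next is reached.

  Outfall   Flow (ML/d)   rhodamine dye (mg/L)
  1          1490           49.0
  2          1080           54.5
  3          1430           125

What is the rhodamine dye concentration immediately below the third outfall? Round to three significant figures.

24.0 mg/L

After outfall 1: Q = 8940 + 1490 = 10430 ML/d; C = (8940·0 + 1490·49.00)/10430 = 7.000 mg/L.
After outfall 2: Q = 10430 + 1080 = 11510 ML/d; C = (10430·7.000 + 1080·54.50)/11510 = 11.46 mg/L.
After outfall 3: Q = 11510 + 1430 = 12940 ML/d; C = (11510·11.46 + 1430·125.0)/12940 = 24.00 mg/L.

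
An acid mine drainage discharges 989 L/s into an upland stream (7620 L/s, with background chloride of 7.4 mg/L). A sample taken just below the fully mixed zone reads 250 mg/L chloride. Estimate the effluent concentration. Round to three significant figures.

Mass balance: 7620·7.400 + 989.0·Cₑ = 8609·250.0
→ Cₑ = (8609·250.0 − 7620·7.400) / 989.0 = 2119 mg/L.

2120 mg/L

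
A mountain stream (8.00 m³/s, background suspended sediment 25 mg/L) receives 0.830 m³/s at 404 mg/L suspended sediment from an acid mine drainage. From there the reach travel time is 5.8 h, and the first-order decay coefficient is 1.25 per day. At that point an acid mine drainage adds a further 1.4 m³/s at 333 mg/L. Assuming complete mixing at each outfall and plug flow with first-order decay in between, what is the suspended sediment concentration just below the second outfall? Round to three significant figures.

Mass balance: C = (8.000·25.00 + 0.8300·404.0) / 8.830 = 535.3/8.830 = 60.63 mg/L; combined flow 8.830 m³/s.
First-order decay: C = 60.63·exp(−k·t) = 60.63·0.7393 = 44.82 mg/L.
Second outfall: C = (8.830·44.82 + 1.400·333.0)/10.23 = 84.26 mg/L.

84.3 mg/L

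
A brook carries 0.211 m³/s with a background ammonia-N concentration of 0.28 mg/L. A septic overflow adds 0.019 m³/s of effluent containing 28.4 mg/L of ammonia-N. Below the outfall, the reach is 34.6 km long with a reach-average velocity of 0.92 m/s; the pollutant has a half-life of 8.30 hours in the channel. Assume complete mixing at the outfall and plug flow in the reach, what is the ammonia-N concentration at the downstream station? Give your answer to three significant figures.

1.09 mg/L

Flow-weighted average: C = (0.2110·0.2800 + 0.01900·28.40) / 0.2300 = 0.5987/0.2300 = 2.603 mg/L.
Travel time t = 34.6·1000 / 0.92 = 37610 s = 10.45 h.
Half-life 8.30 h → k = ln 2 / 8.30 = 0.08351 h⁻¹ = 2.004 d⁻¹.
Decay over the reach: 2.603·exp(−kt) = 2.603·0.4179 = 1.088 mg/L.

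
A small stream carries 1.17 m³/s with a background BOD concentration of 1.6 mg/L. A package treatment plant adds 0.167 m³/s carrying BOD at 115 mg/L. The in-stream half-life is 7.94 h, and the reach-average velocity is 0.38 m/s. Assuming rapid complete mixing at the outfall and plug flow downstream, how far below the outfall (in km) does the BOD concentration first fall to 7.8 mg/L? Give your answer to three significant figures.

Mass balance: C = (1.170·1.600 + 0.1670·115.0) / 1.337 = 21.08/1.337 = 15.76 mg/L.
Half-life 7.94 h → k = ln 2 / 7.94 = 0.08730 h⁻¹ = 2.095 d⁻¹.
Set 15.76·exp(−k·t) = 7.8 → t = ln(15.76/7.8)/k = 29020 s = 8.060 h.
Distance = v·t = 0.38·29020 = 11030 m = 11.03 km.

11.0 km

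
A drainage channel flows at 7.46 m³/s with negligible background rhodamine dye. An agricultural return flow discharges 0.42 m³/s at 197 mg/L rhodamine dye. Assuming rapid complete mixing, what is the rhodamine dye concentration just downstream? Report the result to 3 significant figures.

10.5 mg/L

Conservation of mass: C = (7.460·0 + 0.4200·197.0) / 7.880 = 82.74/7.880 = 10.50 mg/L.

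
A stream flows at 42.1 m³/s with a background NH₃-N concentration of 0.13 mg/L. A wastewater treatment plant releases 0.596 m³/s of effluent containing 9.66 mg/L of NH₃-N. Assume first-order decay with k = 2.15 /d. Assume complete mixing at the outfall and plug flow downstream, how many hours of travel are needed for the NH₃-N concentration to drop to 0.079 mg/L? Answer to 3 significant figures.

13.4 h

After mixing, C = (42.10·0.1300 + 0.5960·9.660) / 42.70 = 11.23/42.70 = 0.2630 mg/L.
0.2630·exp(−k·t) = 0.079 → t = ln(0.2630/0.079)/k = 48340 s = 13.43 h.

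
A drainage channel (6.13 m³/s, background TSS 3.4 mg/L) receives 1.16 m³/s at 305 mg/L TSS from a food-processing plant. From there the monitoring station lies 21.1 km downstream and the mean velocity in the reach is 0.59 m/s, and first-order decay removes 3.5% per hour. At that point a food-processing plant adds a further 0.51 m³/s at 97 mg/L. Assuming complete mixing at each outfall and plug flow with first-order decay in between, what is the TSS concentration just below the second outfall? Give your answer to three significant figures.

After mixing, C = (6.130·3.400 + 1.160·305.0) / 7.290 = 374.6/7.290 = 51.39 mg/L; combined flow 7.290 m³/s.
Travel time t = 21.1·1000 / 0.59 = 35760 s = 9.934 h.
3.5%/h lost → k = −ln(1 − 0.035) = 0.03563 h⁻¹.
First-order decay: C = 51.39·exp(−k·t) = 51.39·0.7019 = 36.07 mg/L.
Second outfall: C = (7.290·36.07 + 0.5100·97.00)/7.800 = 40.06 mg/L.

40.1 mg/L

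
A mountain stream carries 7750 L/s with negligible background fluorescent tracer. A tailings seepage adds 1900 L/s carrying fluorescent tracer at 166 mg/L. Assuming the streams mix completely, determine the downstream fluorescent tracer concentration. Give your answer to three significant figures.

After mixing, C = (7750·0 + 1900·166.0) / 9650 = 315400/9650 = 32.68 mg/L.

32.7 mg/L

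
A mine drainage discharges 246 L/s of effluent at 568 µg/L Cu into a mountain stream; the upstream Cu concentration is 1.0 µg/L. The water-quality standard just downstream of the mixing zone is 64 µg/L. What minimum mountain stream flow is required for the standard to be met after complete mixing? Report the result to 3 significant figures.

Set C_mix = 64: (Q·1.000 + 246.0·568.0) / (Q + 246.0) = 64
→ Q = 246.0·(568.0 − 64)/(64 − 1.000) = 1968 L/s.

1970 L/s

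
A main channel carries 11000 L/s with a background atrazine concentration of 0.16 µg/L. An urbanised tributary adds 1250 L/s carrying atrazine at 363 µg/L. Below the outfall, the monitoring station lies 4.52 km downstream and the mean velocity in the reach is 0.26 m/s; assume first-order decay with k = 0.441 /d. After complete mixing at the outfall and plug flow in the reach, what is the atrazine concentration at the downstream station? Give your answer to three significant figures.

34.0 µg/L

Mixed concentration C = ΣQC/ΣQ = (11000·0.1600 + 1250·363.0) / 12250 = 455500/12250 = 37.18 µg/L.
Travel time t = 4.52·1000 / 0.26 = 17380 s = 4.829 h.
Applying C = C₀e^(−kt): 37.18 × 0.9151 = 34.03 µg/L.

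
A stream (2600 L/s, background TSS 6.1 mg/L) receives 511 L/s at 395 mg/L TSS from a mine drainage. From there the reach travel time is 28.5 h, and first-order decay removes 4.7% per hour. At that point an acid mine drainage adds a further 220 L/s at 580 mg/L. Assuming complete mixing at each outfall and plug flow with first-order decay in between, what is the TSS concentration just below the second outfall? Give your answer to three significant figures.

Flow-weighted average: C = (2600·6.100 + 511.0·395.0) / 3111 = 217700/3111 = 69.98 mg/L; combined flow 3111 L/s.
4.7%/h lost → k = −ln(1 − 0.047) = 0.04814 h⁻¹.
Applying C = C₀e^(−kt): 69.98 × 0.2536 = 17.75 mg/L.
At the second outfall, C = (3111·17.75 + 220.0·580.0) / (3111 + 220.0) = 54.88 mg/L.

54.9 mg/L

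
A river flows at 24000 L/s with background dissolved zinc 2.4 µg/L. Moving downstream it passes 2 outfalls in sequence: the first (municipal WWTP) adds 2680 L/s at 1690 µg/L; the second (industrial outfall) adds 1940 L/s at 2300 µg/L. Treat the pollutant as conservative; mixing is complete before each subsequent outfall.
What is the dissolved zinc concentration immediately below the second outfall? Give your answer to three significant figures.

316 µg/L

Outfall 1: combined Q = 26680 L/s; C = (24000·2.400 + 2680·1690)/26680 = 171.9 µg/L.
Outfall 2: combined Q = 28620 L/s; C = (26680·171.9 + 1940·2300)/28620 = 316.2 µg/L.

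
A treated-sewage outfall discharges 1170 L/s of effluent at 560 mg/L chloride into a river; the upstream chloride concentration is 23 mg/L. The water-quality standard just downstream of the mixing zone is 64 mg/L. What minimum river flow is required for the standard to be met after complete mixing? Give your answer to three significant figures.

14200 L/s

Set C_mix = 64: (Q·23.00 + 1170·560.0) / (Q + 1170) = 64
→ Q = 1170·(560.0 − 64)/(64 − 23.00) = 14150 L/s.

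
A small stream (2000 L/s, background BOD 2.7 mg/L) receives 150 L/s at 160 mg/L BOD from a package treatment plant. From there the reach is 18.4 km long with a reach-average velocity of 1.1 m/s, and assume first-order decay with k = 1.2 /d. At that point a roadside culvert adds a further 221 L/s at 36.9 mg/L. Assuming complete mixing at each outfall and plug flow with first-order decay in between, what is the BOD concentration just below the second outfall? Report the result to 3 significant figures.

13.3 mg/L

After mixing, C = (2000·2.700 + 150.0·160.0) / 2150 = 29400/2150 = 13.67 mg/L; combined flow 2150 L/s.
Travel time t = 18.4·1000 / 1.1 = 16730 s = 4.646 h.
Applying C = C₀e^(−kt): 13.67 × 0.7927 = 10.84 mg/L.
At the second outfall, C = (2150·10.84 + 221.0·36.90) / (2150 + 221.0) = 13.27 mg/L.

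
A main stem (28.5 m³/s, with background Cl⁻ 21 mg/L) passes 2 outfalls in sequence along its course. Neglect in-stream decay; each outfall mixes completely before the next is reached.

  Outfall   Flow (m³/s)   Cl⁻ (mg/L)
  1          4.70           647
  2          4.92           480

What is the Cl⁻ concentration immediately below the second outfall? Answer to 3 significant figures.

157 mg/L

Below outfall 1: Q → 33.20 m³/s, C = (28.50·21.00 + 4.700·647.0)/33.20 = 109.6 mg/L.
Below outfall 2: Q → 38.12 m³/s, C = (33.20·109.6 + 4.920·480.0)/38.12 = 157.4 mg/L.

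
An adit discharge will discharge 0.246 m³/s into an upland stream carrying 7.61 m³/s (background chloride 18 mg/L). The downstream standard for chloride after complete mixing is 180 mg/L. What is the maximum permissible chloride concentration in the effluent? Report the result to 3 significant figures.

5190 mg/L

At the limit, (Qr·Cr + Qe·Cₑ)/(Qr + Qe) = 180:
Cₑ = (7.856·180 − 7.610·18.00) / 0.2460 = 5191 mg/L.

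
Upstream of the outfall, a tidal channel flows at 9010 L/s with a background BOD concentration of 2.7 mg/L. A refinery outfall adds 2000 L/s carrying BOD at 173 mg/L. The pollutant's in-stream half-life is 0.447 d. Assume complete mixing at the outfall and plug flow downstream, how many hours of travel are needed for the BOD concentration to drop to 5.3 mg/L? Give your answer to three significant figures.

Mixed concentration C = ΣQC/ΣQ = (9010·2.700 + 2000·173.0) / 11010 = 370300/11010 = 33.64 mg/L.
Half-life 0.447 d → k = ln 2 / 0.447 = 1.551 d⁻¹.
33.64·exp(−k·t) = 5.3 → t = ln(33.64/5.3)/k = 103000 s = 28.60 h.

28.6 h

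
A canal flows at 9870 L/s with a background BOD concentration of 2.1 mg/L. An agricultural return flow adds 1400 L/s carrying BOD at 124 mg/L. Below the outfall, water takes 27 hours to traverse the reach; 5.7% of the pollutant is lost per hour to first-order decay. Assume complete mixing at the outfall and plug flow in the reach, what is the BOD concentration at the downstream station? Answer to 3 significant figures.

After mixing, C = (9870·2.100 + 1400·124.0) / 11270 = 194300/11270 = 17.24 mg/L.
5.7%/h lost → k = −ln(1 − 0.057) = 0.05869 h⁻¹.
After decay, C = 17.24 × e^(−kt) = 17.24 × 0.2050 = 3.535 mg/L.

3.54 mg/L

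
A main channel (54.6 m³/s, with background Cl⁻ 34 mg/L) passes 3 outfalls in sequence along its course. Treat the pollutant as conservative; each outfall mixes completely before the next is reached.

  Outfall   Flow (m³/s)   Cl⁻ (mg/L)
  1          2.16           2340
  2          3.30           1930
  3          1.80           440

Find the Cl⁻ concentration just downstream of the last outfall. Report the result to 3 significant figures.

227 mg/L

After outfall 1: Q = 54.60 + 2.160 = 56.76 m³/s; C = (54.60·34.00 + 2.160·2340)/56.76 = 121.8 mg/L.
After outfall 2: Q = 56.76 + 3.300 = 60.06 m³/s; C = (56.76·121.8 + 3.300·1930)/60.06 = 221.1 mg/L.
After outfall 3: Q = 60.06 + 1.800 = 61.86 m³/s; C = (60.06·221.1 + 1.800·440.0)/61.86 = 227.5 mg/L.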